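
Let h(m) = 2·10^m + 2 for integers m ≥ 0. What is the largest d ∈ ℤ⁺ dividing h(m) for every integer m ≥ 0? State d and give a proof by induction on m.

d = 2

Computing the first values: h(0) = 4 and h(1) = 22; gcd(4, 22) = 2, so d ≤ 2.
We prove 2 | 2·10^m + 2 for all m ≥ 0 by induction on m.
Base case (m = 0): h(0) = 4 = 2·(2), so 2 | h(0).
Suppose the result is true for m = i, i.e. 2 | h(i). Then
h(i+1) = 2·10^(i+1) + 2 = 10·(2·10^i + 2) - 18 = 10·h(i) - 18. The first term is divisible by 2 by the inductive hypothesis, and -18 is divisible by 2. Hence 2 | h(i+1).
By the principle of mathematical induction, the result holds for all m ≥ 0.
Therefore the largest such d is 2.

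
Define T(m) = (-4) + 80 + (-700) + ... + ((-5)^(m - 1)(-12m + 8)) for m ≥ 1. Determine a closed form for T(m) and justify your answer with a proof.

We claim T(m) = (-5)^m(2m - 1) + 1 for all m ≥ 1.
When m = 1: T(1) = -4, and the closed form gives -4. They agree.
For the inductive step, assume it holds for an arbitrary r ≥ 1, so T(r) = (-5)^r(2r - 1) + 1.
Then T(r+1) = T(r) + ((-5)^r(-12r - 4)) = ((-5)^r(2r - 1) + 1) + ((-5)^r(-12r - 4)).
Simplifying, T(r+1) = -10(-5)^r·r - 5(-5)^r + 1 = (-5)^(r+1)(2(r+1) - 1) + 1,
which is the closed form with m = r+1.
This completes the induction.

T(m) = (-5)^m(2m - 1) + 1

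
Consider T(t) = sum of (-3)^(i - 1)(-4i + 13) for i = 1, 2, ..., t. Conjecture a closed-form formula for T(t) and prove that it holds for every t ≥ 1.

We claim T(t) = (-3)^t(t - 3) + 3 for all t ≥ 1.
Base case (t = 1): T(1) = 9, and the closed form gives 9. They agree.
For the inductive step, assume it holds for an arbitrary i ≥ 1, so T(i) = (-3)^i(i - 3) + 3.
Then T(i+1) = T(i) + ((-3)^i(-4i + 9)) = ((-3)^i(i - 3) + 3) + ((-3)^i(-4i + 9)).
Simplifying, T(i+1) = -3(-3)^i·i + 6(-3)^i + 3 = (-3)^(i+1)((i+1) - 3) + 3,
which is the closed form with t = i+1.
Hence, by induction on t, the claim holds for every t ≥ 1.

T(t) = (-3)^t(t - 3) + 3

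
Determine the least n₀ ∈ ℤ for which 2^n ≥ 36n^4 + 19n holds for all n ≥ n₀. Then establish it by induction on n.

At n = 23: 8388608 < 10074713, so the inequality fails and n₀ ≥ 24. We prove 2^n ≥ 36n^4 + 19n for all n ≥ 24.
When n = 24: 2^n = 16777216 and 36n^4 + 19n = 11944392, so 16777216 ≥ 11944392.
For the inductive step, assume it holds for an arbitrary i ≥ 24, so 2^i ≥ 36i^4 + 19i.
Then 2^(i + 1) = 2·(2^i) ≥ 2·(36i^4 + 19i).
Also, for i ≥ 24 we have 2·(36i^4 + 19i) ≥ 36(i+1)^4 + 19(i+1), since 2·(36i^4 + 19i) − (36(i+1)^4 + 19(i+1)) = 36i^4 - 144i^3 - 216i^2 - 125i - 55, which is nonnegative for all i ≥ 24.
Combining, 2^(i + 1) ≥ 36(i+1)^4 + 19(i+1).
This completes the induction.
Hence the smallest such n₀ is 24.

n₀ = 24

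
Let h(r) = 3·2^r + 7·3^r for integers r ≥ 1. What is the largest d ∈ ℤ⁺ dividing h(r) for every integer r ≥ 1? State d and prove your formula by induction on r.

d = 3

Computing the first values: h(1) = 27 and h(2) = 75; gcd(27, 75) = 3, so d ≤ 3.
We prove 3 | 3·2^r + 7·3^r for all r ≥ 1 by induction on r.
For the base case r = 1: h(1) = 27 = 3·(9), so 3 | h(1).
Suppose the result is true for r = m, i.e. 3 | h(m). Then
h(m+1) − 3·h(m) = (3·2^(m+1) + 7·3^(m+1)) − 3·(3·2^m + 7·3^m) = (3)·2^m·(2 − 3) = (-3)·2^m. Since 3 | h(m) by the inductive hypothesis, 3 | 3·h(m); and 3 | -3 since -3 = 3·-1. Therefore 3 | h(m+1).
By the principle of mathematical induction, the result holds for all r ≥ 1.
Therefore the largest such d is 3.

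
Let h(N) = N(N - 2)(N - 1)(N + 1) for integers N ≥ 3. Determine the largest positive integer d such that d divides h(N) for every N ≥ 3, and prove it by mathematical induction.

d = 24

Computing the first values: h(3) = 24 and h(4) = 120; gcd(24, 120) = 24, so d ≤ 24.
We prove 24 | N(N - 2)(N - 1)(N + 1) for all N ≥ 3 by induction on N.
Base step (N = 3): h(3) = 24 = 24·(1), so 24 | h(3).
Inductive step: suppose the statement holds for some j ≥ 3, i.e. 24 | h(j). Then
h(j+1) − h(j) = (j-1)·j·(j+1)·(j+2) − (j-2)·(j-1)·j·(j+1) = (j-1)·j·(j+1)·[(j+2) − (j-2)] = 4·(j-1)·j·(j+1). The product of 3 consecutive integers is divisible by (3)! = 6, so h(j+1) − h(j) is divisible by 4·6 = 24. By the inductive hypothesis 24 | h(j), hence 24 | h(j+1).
Hence, by induction on N, the claim holds for every N ≥ 3.
Therefore the largest such d is 24.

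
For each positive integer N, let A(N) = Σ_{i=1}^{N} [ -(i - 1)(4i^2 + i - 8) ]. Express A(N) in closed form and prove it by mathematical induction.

A(N) = -N(N - 1)^2·(N + 3)

We claim A(N) = -N(N - 1)^2·(N + 3) for all N ≥ 1.
Base step (N = 1): A(1) = 0, and the closed form gives 0. They agree.
Inductive step: suppose the statement holds for some i ≥ 1, so A(i) = i(-i^3 - i^2 + 5i - 3).
Then A(i+1) = A(i) + (i(-4i^2 - 9i + 3)) = (i(-i^3 - i^2 + 5i - 3)) + (i(-4i^2 - 9i + 3)).
Simplifying, A(i+1) = -i^2·(i + 1)(i + 4) = -(i+1)((i+1) - 1)^2·((i+1) + 3),
which is the closed form with N = i+1.
By the principle of mathematical induction, the result holds for all N ≥ 1.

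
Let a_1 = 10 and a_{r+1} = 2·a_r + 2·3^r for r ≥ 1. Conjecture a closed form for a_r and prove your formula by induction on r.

Computing the first terms: a_1 = 10, a_2 = 26, a_3 = 70. This suggests a_r = 2^(r + 1) + 2·3^r.
Base case (r = 1): the formula gives 10 = 10 = a_1.
Inductive step: suppose the statement holds for some k ≥ 1, so a_k = 2^(k + 1) + 2·3^k.
Then a_{k+1} = 2·a_k + 2·3^k = 2·(2^(k + 1) + 2·3^k) + 2·3^k = 2^(k + 2) + 2·3^(k + 1) = 2^((k+1) + 1) + 2·3^(k+1),
which is the claimed formula at r = k+1.
By induction, the statement is established for all r ≥ 1.

a_r = 2^(r + 1) + 2·3^r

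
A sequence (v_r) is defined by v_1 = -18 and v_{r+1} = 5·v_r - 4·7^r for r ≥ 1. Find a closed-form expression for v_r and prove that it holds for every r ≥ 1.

Computing the first terms: v_1 = -18, v_2 = -118, v_3 = -786. This suggests v_r = -4·5^(r - 1) - 2·7^r.
When r = 1: the formula gives -18 = -18 = v_1.
Inductive step: assume the claim holds for r = k, so v_k = -4·5^(k - 1) - 2·7^k.
Then v_{k+1} = 5·v_k - 4·7^k = 5·(-4·5^(k - 1) - 2·7^k) - 4·7^k = -4·5^k - 2·7^(k + 1) = -4·5^((k+1) - 1) - 2·7^(k+1),
which is the claimed formula at r = k+1.
This completes the induction.

v_r = -4·5^(r - 1) - 2·7^r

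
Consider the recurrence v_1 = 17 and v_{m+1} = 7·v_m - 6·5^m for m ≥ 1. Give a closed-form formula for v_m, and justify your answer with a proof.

v_m = 3·5^m + 2·7^(m - 1)

Computing the first terms: v_1 = 17, v_2 = 89, v_3 = 473. This suggests v_m = 3·5^m + 2·7^(m - 1).
For the base case m = 1: the formula gives 17 = 17 = v_1.
Inductive step: assume the claim holds for m = k, so v_k = 3·5^k + 2·7^(k - 1).
Then v_{k+1} = 7·v_k - 6·5^k = 7·(3·5^k + 2·7^(k - 1)) - 6·5^k = 3·5^(k + 1) + 2·7^k = 3·5^(k+1) + 2·7^((k+1) - 1),
which is the claimed formula at m = k+1.
By induction, the statement is established for all m ≥ 1.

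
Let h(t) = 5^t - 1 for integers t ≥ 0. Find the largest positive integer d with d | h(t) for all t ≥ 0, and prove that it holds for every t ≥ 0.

Computing the first values: h(0) = 0 and h(1) = 4; gcd(0, 4) = 4, so d ≤ 4.
We prove 4 | 5^t - 1 for all t ≥ 0 by induction on t.
When t = 0: h(0) = 0 = 4·(0), so 4 | h(0).
Inductive step: suppose the statement holds for some j ≥ 0, i.e. 4 | h(j). Then
h(j+1) = 5^(j+1) - 1 = 5·(5^j - 1) + 4 = 5·h(j) + 4. The first term is divisible by 4 by the inductive hypothesis, and 4 is divisible by 4. Hence 4 | h(j+1).
By the principle of mathematical induction, the result holds for all t ≥ 0.
Therefore the largest such d is 4.

d = 4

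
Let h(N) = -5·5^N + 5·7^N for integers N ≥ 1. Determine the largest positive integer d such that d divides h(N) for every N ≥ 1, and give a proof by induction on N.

Computing the first values: h(1) = 10 and h(2) = 120; gcd(10, 120) = 10, so d ≤ 10.
We prove 10 | -5·5^N + 5·7^N for all N ≥ 1 by induction on N.
Base step (N = 1): h(1) = 10 = 10·(1), so 10 | h(1).
Inductive step: suppose the statement holds for some r ≥ 1, i.e. 10 | h(r). Then
h(r+1) − 7·h(r) = (-5·5^(r+1) + 5·7^(r+1)) − 7·(-5·5^r + 5·7^r) = (-5)·5^r·(5 − 7) = (10)·5^r. Since 10 | h(r) by the inductive hypothesis, 10 | 7·h(r); and 10 | 10 since 10 = 10·1. Therefore 10 | h(r+1).
By induction, the statement is established for all N ≥ 1.
Therefore the largest such d is 10.

d = 10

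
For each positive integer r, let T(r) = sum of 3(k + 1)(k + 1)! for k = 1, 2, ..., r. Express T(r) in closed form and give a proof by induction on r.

We claim T(r) = 3(r + 2)! - 6 for all r ≥ 1.
Base step (r = 1): T(1) = 12, and the closed form gives 12. They agree.
For the inductive step, assume it holds for an arbitrary k ≥ 1, so T(k) = 3(k + 2)! - 6.
Then T(k+1) = T(k) + (3(k + 2)(k + 2)!) = (3(k + 2)! - 6) + (3(k + 2)(k + 2)!).
Simplifying, T(k+1) = 3((k+1) + 2)! - 6,
which is the closed form with r = k+1.
By induction, the statement is established for all r ≥ 1.

T(r) = 3(r + 2)! - 6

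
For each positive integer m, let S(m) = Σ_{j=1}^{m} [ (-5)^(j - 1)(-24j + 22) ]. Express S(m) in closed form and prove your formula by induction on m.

We claim S(m) = (-5)^m(4m - 3) + 3 for all m ≥ 1.
Base step (m = 1): S(1) = -2, and the closed form gives -2. They agree.
Inductive step: suppose the statement holds for some j ≥ 1, so S(j) = (-5)^j(4j - 3) + 3.
Then S(j+1) = S(j) + ((-5)^j(-24j - 2)) = ((-5)^j(4j - 3) + 3) + ((-5)^j(-24j - 2)).
Simplifying, S(j+1) = -20(-5)^j·j - 5(-5)^j + 3 = (-5)^(j+1)(4(j+1) - 3) + 3,
which is the closed form with m = j+1.
By induction, the statement is established for all m ≥ 1.

S(m) = (-5)^m(4m - 3) + 3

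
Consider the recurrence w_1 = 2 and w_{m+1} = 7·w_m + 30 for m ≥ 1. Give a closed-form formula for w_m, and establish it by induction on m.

w_m = 7^m - 5

Computing the first terms: w_1 = 2, w_2 = 44, w_3 = 338. This suggests w_m = 7^m - 5.
Base case (m = 1): the formula gives 2 = 2 = w_1.
Inductive step: suppose the statement holds for some r ≥ 1, so w_r = 7^r - 5.
Then w_{r+1} = 7·w_r + 30 = 7·(7^r - 5) + 30 = 7^(r + 1) - 5,
which is the claimed formula at m = r+1.
This completes the induction.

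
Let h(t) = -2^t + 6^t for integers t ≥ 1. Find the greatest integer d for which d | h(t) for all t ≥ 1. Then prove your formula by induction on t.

d = 4

Computing the first values: h(1) = 4 and h(2) = 32; gcd(4, 32) = 4, so d ≤ 4.
We prove 4 | -2^t + 6^t for all t ≥ 1 by induction on t.
Base case (t = 1): h(1) = 4 = 4·(1), so 4 | h(1).
For the inductive step, assume it holds for an arbitrary k ≥ 1, i.e. 4 | h(k). Then
6^{k+1} − 2^{k+1} = 6·6^k − 2·2^k = 6·(6^k − 2^k) + (4)·2^k. The first term is divisible by 4 by the inductive hypothesis, and the second term (4)·2^k is divisible by 4 since 4 | 4. Hence 4 | h(k+1).
This completes the induction.
Therefore the largest such d is 4.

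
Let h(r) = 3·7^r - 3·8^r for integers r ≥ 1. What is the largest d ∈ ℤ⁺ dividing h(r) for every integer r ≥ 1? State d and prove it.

Computing the first values: h(1) = -3 and h(2) = -45; gcd(-3, -45) = 3, so d ≤ 3.
We prove 3 | 3·7^r - 3·8^r for all r ≥ 1 by induction on r.
When r = 1: h(1) = -3 = 3·(-1), so 3 | h(1).
Suppose the result is true for r = m, i.e. 3 | h(m). Then
h(m+1) − 8·h(m) = (3·7^(m+1) - 3·8^(m+1)) − 8·(3·7^m - 3·8^m) = (3)·7^m·(7 − 8) = (-3)·7^m. Since 3 | h(m) by the inductive hypothesis, 3 | 8·h(m); and 3 | -3 since -3 = 3·-1. Therefore 3 | h(m+1).
By the principle of mathematical induction, the result holds for all r ≥ 1.
Therefore the largest such d is 3.

d = 3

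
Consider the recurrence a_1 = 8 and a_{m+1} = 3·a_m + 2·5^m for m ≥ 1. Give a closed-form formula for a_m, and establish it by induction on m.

a_m = 3^m + 5^m

Computing the first terms: a_1 = 8, a_2 = 34, a_3 = 152. This suggests a_m = 3^m + 5^m.
Base case (m = 1): the formula gives 8 = 8 = a_1.
Inductive step: assume the claim holds for m = j, so a_j = 3^j + 5^j.
Then a_{j+1} = 3·a_j + 2·5^j = 3·(3^j + 5^j) + 2·5^j = 3^(j + 1) + 5^(j + 1),
which is the claimed formula at m = j+1.
By induction, the statement is established for all m ≥ 1.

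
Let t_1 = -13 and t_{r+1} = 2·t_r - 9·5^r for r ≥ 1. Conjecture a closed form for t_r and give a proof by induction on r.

t_r = 2^r - 3·5^r

Computing the first terms: t_1 = -13, t_2 = -71, t_3 = -367. This suggests t_r = 2^r - 3·5^r.
Base case (r = 1): the formula gives -13 = -13 = t_1.
For the inductive step, assume it holds for an arbitrary k ≥ 1, so t_k = 2^k - 3·5^k.
Then t_{k+1} = 2·t_k - 9·5^k = 2·(2^k - 3·5^k) - 9·5^k = 2^(k + 1) - 3·5^(k + 1),
which is the claimed formula at r = k+1.
By induction, the statement is established for all r ≥ 1.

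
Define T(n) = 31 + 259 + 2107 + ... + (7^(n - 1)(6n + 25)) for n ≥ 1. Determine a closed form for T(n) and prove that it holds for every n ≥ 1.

T(n) = 7^n(n + 4) - 4

We claim T(n) = 7^n(n + 4) - 4 for all n ≥ 1.
Base step (n = 1): T(1) = 31, and the closed form gives 31. They agree.
Suppose the result is true for n = m, so T(m) = 7^m(m + 4) - 4.
Then T(m+1) = T(m) + (7^m(6m + 31)) = (7^m(m + 4) - 4) + (7^m(6m + 31)).
Simplifying, T(m+1) = 7·7^m·m + 35·7^m - 4 = 7^(m+1)((m+1) + 4) - 4,
which is the closed form with n = m+1.
By the principle of mathematical induction, the result holds for all n ≥ 1.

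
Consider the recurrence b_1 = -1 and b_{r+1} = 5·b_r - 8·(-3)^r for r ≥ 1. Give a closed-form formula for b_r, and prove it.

Computing the first terms: b_1 = -1, b_2 = 19, b_3 = 23. This suggests b_r = (-3)^r + 2·5^(r - 1).
When r = 1: the formula gives -1 = -1 = b_1.
For the inductive step, assume it holds for an arbitrary i ≥ 1, so b_i = (-3)^i + 2·5^(i - 1).
Then b_{i+1} = 5·b_i - 8·(-3)^i = 5·((-3)^i + 2·5^(i - 1)) - 8·(-3)^i = (-3)^(i + 1) + 2·5^i = (-3)^(i+1) + 2·5^((i+1) - 1),
which is the claimed formula at r = i+1.
By induction, the statement is established for all r ≥ 1.

b_r = (-3)^r + 2·5^(r - 1)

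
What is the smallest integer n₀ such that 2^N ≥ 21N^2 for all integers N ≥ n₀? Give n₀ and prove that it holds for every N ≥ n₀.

At N = 11: 2048 < 2541, so the inequality fails and n₀ ≥ 12. We prove 2^N ≥ 21N^2 for all N ≥ 12.
For the base case N = 12: 2^N = 4096 and 21N^2 = 3024, so 4096 ≥ 3024.
For the inductive step, assume it holds for an arbitrary r ≥ 12, so 2^r ≥ 21r^2.
Then 2^(r + 1) = 2·(2^r) ≥ 2·(21r^2).
Also, for r ≥ 12 we have 2·(21r^2) ≥ 21(r+1)^2, since 2 ≥ (1 + 1/r)^2 for all r ≥ 12.
Combining, 2^(r + 1) ≥ 21(r+1)^2.
Hence, by induction on N, the claim holds for every N ≥ 12.
Hence the smallest such n₀ is 12.

n₀ = 12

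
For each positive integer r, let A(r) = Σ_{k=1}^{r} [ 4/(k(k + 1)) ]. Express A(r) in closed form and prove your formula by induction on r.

We claim A(r) = 4r/(r + 1) for all r ≥ 1.
Base step (r = 1): A(1) = 2, and the closed form gives 2. They agree.
Suppose the result is true for r = k, so A(k) = 4k/(k + 1).
Then A(k+1) = A(k) + (4/((k + 1)(k + 2))) = (4k/(k + 1)) + (4/((k + 1)(k + 2))).
Simplifying, A(k+1) = 4(k + 1)/(k + 2) = 4(k+1)/((k+1) + 1),
which is the closed form with r = k+1.
This completes the induction.

A(r) = 4r/(r + 1)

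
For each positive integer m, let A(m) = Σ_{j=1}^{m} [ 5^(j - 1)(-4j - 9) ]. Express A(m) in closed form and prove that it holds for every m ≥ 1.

We claim A(m) = -5^m(m + 2) + 2 for all m ≥ 1.
Base step (m = 1): A(1) = -13, and the closed form gives -13. They agree.
Suppose the result is true for m = j, so A(j) = -5^j(j + 2) + 2.
Then A(j+1) = A(j) + (5^j(-4j - 13)) = (-5^j(j + 2) + 2) + (5^j(-4j - 13)).
Simplifying, A(j+1) = -5·5^j·j - 15·5^j + 2 = -5^(j+1)((j+1) + 2) + 2,
which is the closed form with m = j+1.
By the principle of mathematical induction, the result holds for all m ≥ 1.

A(m) = -5^m(m + 2) + 2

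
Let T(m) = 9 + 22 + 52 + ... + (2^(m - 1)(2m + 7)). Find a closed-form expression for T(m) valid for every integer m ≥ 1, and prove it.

We claim T(m) = 2^m(2m + 5) - 5 for all m ≥ 1.
When m = 1: T(1) = 9, and the closed form gives 9. They agree.
For the inductive step, assume it holds for an arbitrary k ≥ 1, so T(k) = 2^k(2k + 5) - 5.
Then T(k+1) = T(k) + (2^k(2k + 9)) = (2^k(2k + 5) - 5) + (2^k(2k + 9)).
Simplifying, T(k+1) = 4·2^k·k + 14·2^k - 5 = 2^(k+1)(2(k+1) + 5) - 5,
which is the closed form with m = k+1.
By induction, the statement is established for all m ≥ 1.

T(m) = 2^m(2m + 5) - 5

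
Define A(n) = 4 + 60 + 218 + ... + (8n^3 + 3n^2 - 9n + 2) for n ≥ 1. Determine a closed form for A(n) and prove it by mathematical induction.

A(n) = n(2n^3 + 5n^2 - n - 2)

We claim A(n) = n(2n^3 + 5n^2 - n - 2) for all n ≥ 1.
Base case (n = 1): A(1) = 4, and the closed form gives 4. They agree.
Suppose the result is true for n = k, so A(k) = k(2k^3 + 5k^2 - k - 2).
Then A(k+1) = A(k) + (8k^3 + 27k^2 + 21k + 4) = (k(2k^3 + 5k^2 - k - 2)) + (8k^3 + 27k^2 + 21k + 4).
Simplifying, A(k+1) = (k + 1)(2k^3 + 11k^2 + 15k + 4) = (k+1)(2(k+1)^3 + 5(k+1)^2 - (k+1) - 2),
which is the closed form with n = k+1.
This completes the induction.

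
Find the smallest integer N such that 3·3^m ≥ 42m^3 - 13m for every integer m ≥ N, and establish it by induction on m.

N = 9

At m = 8: 19683 < 21400, so the inequality fails and N ≥ 9. We prove 3·3^m ≥ 42m^3 - 13m for all m ≥ 9.
For the base case m = 9: 3·3^m = 59049 and 42m^3 - 13m = 30501, so 59049 ≥ 30501.
Inductive step: suppose the statement holds for some j ≥ 9, so 3·3^j ≥ 42j^3 - 13j.
Then 3·3^(j + 1) = 3·(3·3^j) ≥ 3·(42j^3 - 13j).
Also, for j ≥ 9 we have 3·(42j^3 - 13j) ≥ 42(j+1)^3 - 13(j+1), since 3·(42j^3 - 13j) − (42(j+1)^3 - 13(j+1)) = 84j^3 - 126j^2 - 152j - 29, which is nonnegative for all j ≥ 9.
Combining, 3·3^(j + 1) ≥ 42(j+1)^3 - 13(j+1).
This completes the induction.
Hence the smallest such N is 9.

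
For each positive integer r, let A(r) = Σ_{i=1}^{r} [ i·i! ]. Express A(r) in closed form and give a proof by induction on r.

We claim A(r) = (r + 1)r! - 1 for all r ≥ 1.
Base case (r = 1): A(1) = 1, and the closed form gives 1. They agree.
Inductive step: suppose the statement holds for some i ≥ 1, so A(i) = (i + 1)i! - 1.
Then A(i+1) = A(i) + ((i + 1)(i + 1)!) = ((i + 1)i! - 1) + ((i + 1)(i + 1)!).
Simplifying, A(i+1) = ((i+1) + 1)(i+1)! - 1,
which is the closed form with r = i+1.
By induction, the statement is established for all r ≥ 1.

A(r) = (r + 1)r! - 1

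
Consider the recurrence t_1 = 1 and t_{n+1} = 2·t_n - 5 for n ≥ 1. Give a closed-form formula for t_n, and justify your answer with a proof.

Computing the first terms: t_1 = 1, t_2 = -3, t_3 = -11. This suggests t_n = -2^(n + 1) + 5.
Base step (n = 1): the formula gives 1 = 1 = t_1.
Inductive step: assume the claim holds for n = m, so t_m = -2^(m + 1) + 5.
Then t_{m+1} = 2·t_m - 5 = 2·(-2^(m + 1) + 5) - 5 = -2^(m + 2) + 5 = -2^((m+1) + 1) + 5,
which is the claimed formula at n = m+1.
By the principle of mathematical induction, the result holds for all n ≥ 1.

t_n = -2^(n + 1) + 5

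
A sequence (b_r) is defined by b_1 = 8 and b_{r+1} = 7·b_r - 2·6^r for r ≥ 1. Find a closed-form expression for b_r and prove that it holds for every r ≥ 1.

Computing the first terms: b_1 = 8, b_2 = 44, b_3 = 236. This suggests b_r = 2·6^r - 4·7^(r - 1).
When r = 1: the formula gives 8 = 8 = b_1.
For the inductive step, assume it holds for an arbitrary p ≥ 1, so b_p = 2·6^p - 4·7^(p - 1).
Then b_{p+1} = 7·b_p - 2·6^p = 7·(2·6^p - 4·7^(p - 1)) - 2·6^p = 2·6^(p + 1) - 4·7^p = 2·6^(p+1) - 4·7^((p+1) - 1),
which is the claimed formula at r = p+1.
This completes the induction.

b_r = 2·6^r - 4·7^(r - 1)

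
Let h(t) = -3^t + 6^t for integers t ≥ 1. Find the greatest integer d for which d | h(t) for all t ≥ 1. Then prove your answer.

d = 3

Computing the first values: h(1) = 3 and h(2) = 27; gcd(3, 27) = 3, so d ≤ 3.
We prove 3 | -3^t + 6^t for all t ≥ 1 by induction on t.
Base step (t = 1): h(1) = 3 = 3·(1), so 3 | h(1).
For the inductive step, assume it holds for an arbitrary k ≥ 1, i.e. 3 | h(k). Then
6^{k+1} − 3^{k+1} = 6·6^k − 3·3^k = 6·(6^k − 3^k) + (3)·3^k. The first term is divisible by 3 by the inductive hypothesis, and the second term (3)·3^k is divisible by 3 since 3 | 3. Hence 3 | h(k+1).
Hence, by induction on t, the claim holds for every t ≥ 1.
Therefore the largest such d is 3.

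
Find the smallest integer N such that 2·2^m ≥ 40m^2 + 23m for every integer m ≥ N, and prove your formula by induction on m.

At m = 11: 4096 < 5093, so the inequality fails and N ≥ 12. We prove 2·2^m ≥ 40m^2 + 23m for all m ≥ 12.
Base step (m = 12): 2·2^m = 8192 and 40m^2 + 23m = 6036, so 8192 ≥ 6036.
For the inductive step, assume it holds for an arbitrary k ≥ 12, so 2·2^k ≥ 40k^2 + 23k.
Then 2·2^(k + 1) = 2·(2·2^k) ≥ 2·(40k^2 + 23k).
Also, for k ≥ 12 we have 2·(40k^2 + 23k) ≥ 40(k+1)^2 + 23(k+1), since 2·(40k^2 + 23k) − (40(k+1)^2 + 23(k+1)) = 40k^2 - 57k - 63, which is nonnegative for all k ≥ 12.
Combining, 2·2^(k + 1) ≥ 40(k+1)^2 + 23(k+1).
Hence, by induction on m, the claim holds for every m ≥ 12.
Hence the smallest such N is 12.

N = 12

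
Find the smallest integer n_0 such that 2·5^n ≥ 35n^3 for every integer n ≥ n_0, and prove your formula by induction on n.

n_0 = 5

At n = 4: 1250 < 2240, so the inequality fails and n_0 ≥ 5. We prove 2·5^n ≥ 35n^3 for all n ≥ 5.
Base case (n = 5): 2·5^n = 6250 and 35n^3 = 4375, so 6250 ≥ 4375.
For the inductive step, assume it holds for an arbitrary k ≥ 5, so 2·5^k ≥ 35k^3.
Then 2·5^(k + 1) = 5·(2·5^k) ≥ 5·(35k^3).
Also, for k ≥ 5 we have 5·(35k^3) ≥ 35(k+1)^3, since 5 ≥ (1 + 1/k)^3 for all k ≥ 5.
Combining, 2·5^(k + 1) ≥ 35(k+1)^3.
This completes the induction.
Hence the smallest such n_0 is 5.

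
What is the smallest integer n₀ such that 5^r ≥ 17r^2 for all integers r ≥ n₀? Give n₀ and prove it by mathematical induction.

n₀ = 4

At r = 3: 125 < 153, so the inequality fails and n₀ ≥ 4. We prove 5^r ≥ 17r^2 for all r ≥ 4.
Base case (r = 4): 5^r = 625 and 17r^2 = 272, so 625 ≥ 272.
Inductive step: suppose the statement holds for some m ≥ 4, so 5^m ≥ 17m^2.
Then 5^(m + 1) = 5·(5^m) ≥ 5·(17m^2).
Also, for m ≥ 4 we have 5·(17m^2) ≥ 17(m+1)^2, since 5 ≥ (1 + 1/m)^2 for all m ≥ 4.
Combining, 5^(m + 1) ≥ 17(m+1)^2.
By the principle of mathematical induction, the result holds for all r ≥ 4.
Hence the smallest such n₀ is 4.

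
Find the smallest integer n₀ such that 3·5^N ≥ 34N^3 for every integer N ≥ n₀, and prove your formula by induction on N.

At N = 4: 1875 < 2176, so the inequality fails and n₀ ≥ 5. We prove 3·5^N ≥ 34N^3 for all N ≥ 5.
For the base case N = 5: 3·5^N = 9375 and 34N^3 = 4250, so 9375 ≥ 4250.
Inductive step: suppose the statement holds for some p ≥ 5, so 3·5^p ≥ 34p^3.
Then 3·5^(p + 1) = 5·(3·5^p) ≥ 5·(34p^3).
Also, for p ≥ 5 we have 5·(34p^3) ≥ 34(p+1)^3, since 5 ≥ (1 + 1/p)^3 for all p ≥ 5.
Combining, 3·5^(p + 1) ≥ 34(p+1)^3.
By the principle of mathematical induction, the result holds for all N ≥ 5.
Hence the smallest such n₀ is 5.

n₀ = 5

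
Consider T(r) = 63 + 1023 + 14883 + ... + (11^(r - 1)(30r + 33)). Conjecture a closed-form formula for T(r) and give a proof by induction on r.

We claim T(r) = 3·11^r(r + 1) - 3 for all r ≥ 1.
Base step (r = 1): T(1) = 63, and the closed form gives 63. They agree.
Inductive step: suppose the statement holds for some k ≥ 1, so T(k) = 3·11^k(k + 1) - 3.
Then T(k+1) = T(k) + (11^k(30k + 63)) = (3·11^k(k + 1) - 3) + (11^k(30k + 63)).
Simplifying, T(k+1) = 33·11^k·k + 66·11^k - 3 = 3·11^(k+1)((k+1) + 1) - 3,
which is the closed form with r = k+1.
This completes the induction.

T(r) = 3·11^r(r + 1) - 3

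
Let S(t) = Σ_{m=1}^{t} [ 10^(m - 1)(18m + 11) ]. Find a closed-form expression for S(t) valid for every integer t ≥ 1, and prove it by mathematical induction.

S(t) = 10^t(2t + 1) - 1

We claim S(t) = 10^t(2t + 1) - 1 for all t ≥ 1.
For the base case t = 1: S(1) = 29, and the closed form gives 29. They agree.
Suppose the result is true for t = m, so S(m) = 10^m(2m + 1) - 1.
Then S(m+1) = S(m) + (10^m(18m + 29)) = (10^m(2m + 1) - 1) + (10^m(18m + 29)).
Simplifying, S(m+1) = 20·10^m·m + 30·10^m - 1 = 10^(m+1)(2(m+1) + 1) - 1,
which is the closed form with t = m+1.
This completes the induction.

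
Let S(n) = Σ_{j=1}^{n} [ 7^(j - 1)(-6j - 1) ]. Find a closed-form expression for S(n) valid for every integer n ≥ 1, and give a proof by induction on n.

We claim S(n) = -7^n·n for all n ≥ 1.
Base case (n = 1): S(1) = -7, and the closed form gives -7. They agree.
Inductive step: assume the claim holds for n = j, so S(j) = -7^j·j.
Then S(j+1) = S(j) + (7^j(-6j - 7)) = (-7^j·j) + (7^j(-6j - 7)).
Simplifying, S(j+1) = 7^(j + 1)(-j - 1) = -7^(j+1)·(j+1),
which is the closed form with n = j+1.
This completes the induction.

S(n) = -7^n·n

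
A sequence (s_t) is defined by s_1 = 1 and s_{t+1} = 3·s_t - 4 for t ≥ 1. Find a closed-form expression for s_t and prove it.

s_t = -3^(t - 1) + 2

Computing the first terms: s_1 = 1, s_2 = -1, s_3 = -7. This suggests s_t = -3^(t - 1) + 2.
For the base case t = 1: the formula gives 1 = 1 = s_1.
Inductive step: assume the claim holds for t = j, so s_j = -3^(j - 1) + 2.
Then s_{j+1} = 3·s_j - 4 = 3·(-3^(j - 1) + 2) - 4 = -3^j + 2 = -3^((j+1) - 1) + 2,
which is the claimed formula at t = j+1.
By the principle of mathematical induction, the result holds for all t ≥ 1.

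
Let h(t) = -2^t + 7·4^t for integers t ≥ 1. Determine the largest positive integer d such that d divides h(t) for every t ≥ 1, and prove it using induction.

d = 2

Computing the first values: h(1) = 26 and h(2) = 108; gcd(26, 108) = 2, so d ≤ 2.
We prove 2 | -2^t + 7·4^t for all t ≥ 1 by induction on t.
Base case (t = 1): h(1) = 26 = 2·(13), so 2 | h(1).
Suppose the result is true for t = r, i.e. 2 | h(r). Then
h(r+1) − 4·h(r) = (-2^(r+1) + 7·4^(r+1)) − 4·(-2^r + 7·4^r) = (-1)·2^r·(2 − 4) = (2)·2^r. Since 2 | h(r) by the inductive hypothesis, 2 | 4·h(r); and 2 | 2 since 2 = 2·1. Therefore 2 | h(r+1).
This completes the induction.
Therefore the largest such d is 2.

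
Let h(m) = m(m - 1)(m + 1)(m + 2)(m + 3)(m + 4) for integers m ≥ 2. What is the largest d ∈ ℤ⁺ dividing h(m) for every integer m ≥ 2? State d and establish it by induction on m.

Computing the first values: h(2) = 720 and h(3) = 5040; gcd(720, 5040) = 720, so d ≤ 720.
We prove 720 | m(m - 1)(m + 1)(m + 2)(m + 3)(m + 4) for all m ≥ 2 by induction on m.
When m = 2: h(2) = 720 = 720·(1), so 720 | h(2).
Suppose the result is true for m = i, i.e. 720 | h(i). Then
h(i+1) − h(i) = i·(i+1)·(i+2)·(i+3)·(i+4)·(i+5) − (i-1)·i·(i+1)·(i+2)·(i+3)·(i+4) = i·(i+1)·(i+2)·(i+3)·(i+4)·[(i+5) − (i-1)] = 6·i·(i+1)·(i+2)·(i+3)·(i+4). The product of 5 consecutive integers is divisible by (5)! = 120, so h(i+1) − h(i) is divisible by 6·120 = 720. By the inductive hypothesis 720 | h(i), hence 720 | h(i+1).
Hence, by induction on m, the claim holds for every m ≥ 2.
Therefore the largest such d is 720.

d = 720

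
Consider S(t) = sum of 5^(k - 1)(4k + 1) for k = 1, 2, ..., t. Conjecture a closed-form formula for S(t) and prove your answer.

S(t) = 5^t·t

We claim S(t) = 5^t·t for all t ≥ 1.
Base step (t = 1): S(1) = 5, and the closed form gives 5. They agree.
For the inductive step, assume it holds for an arbitrary k ≥ 1, so S(k) = 5^k·k.
Then S(k+1) = S(k) + (5^k(4k + 5)) = (5^k·k) + (5^k(4k + 5)).
Simplifying, S(k+1) = 5^(k + 1)(k + 1) = 5^(k+1)·(k+1),
which is the closed form with t = k+1.
This completes the induction.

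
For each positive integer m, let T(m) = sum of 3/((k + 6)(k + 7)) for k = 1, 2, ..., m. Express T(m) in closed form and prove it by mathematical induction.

We claim T(m) = 3m/(7(m + 7)) for all m ≥ 1.
Base case (m = 1): T(1) = 3/56, and the closed form gives 3/56. They agree.
Inductive step: assume the claim holds for m = k, so T(k) = 3k/(7(k + 7)).
Then T(k+1) = T(k) + (3/((k + 7)(k + 8))) = (3k/(7(k + 7))) + (3/((k + 7)(k + 8))).
Simplifying, T(k+1) = 3(k + 1)/(7(k + 8)) = 3(k+1)/(7((k+1) + 7)),
which is the closed form with m = k+1.
Hence, by induction on m, the claim holds for every m ≥ 1.

T(m) = 3m/(7(m + 7))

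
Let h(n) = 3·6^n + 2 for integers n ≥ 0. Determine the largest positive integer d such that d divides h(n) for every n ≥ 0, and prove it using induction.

Computing the first values: h(0) = 5 and h(1) = 20; gcd(5, 20) = 5, so d ≤ 5.
We prove 5 | 3·6^n + 2 for all n ≥ 0 by induction on n.
For the base case n = 0: h(0) = 5 = 5·(1), so 5 | h(0).
Inductive step: suppose the statement holds for some p ≥ 0, i.e. 5 | h(p). Then
h(p+1) = 3·6^(p+1) + 2 = 6·(3·6^p + 2) - 10 = 6·h(p) - 10. The first term is divisible by 5 by the inductive hypothesis, and -10 is divisible by 5. Hence 5 | h(p+1).
Hence, by induction on n, the claim holds for every n ≥ 0.
Therefore the largest such d is 5.

d = 5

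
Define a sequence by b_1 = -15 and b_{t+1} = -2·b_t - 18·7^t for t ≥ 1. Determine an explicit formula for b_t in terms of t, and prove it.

Computing the first terms: b_1 = -15, b_2 = -96, b_3 = -690. This suggests b_t = -(-2)^(t - 1) - 2·7^t.
When t = 1: the formula gives -15 = -15 = b_1.
For the inductive step, assume it holds for an arbitrary i ≥ 1, so b_i = -(-2)^(i - 1) - 2·7^i.
Then b_{i+1} = -2·b_i - 18·7^i = -2·(-(-2)^(i - 1) - 2·7^i) - 18·7^i = -(-2)^i - 2·7^(i + 1) = -(-2)^((i+1) - 1) - 2·7^(i+1),
which is the claimed formula at t = i+1.
By the principle of mathematical induction, the result holds for all t ≥ 1.

b_t = -(-2)^(t - 1) - 2·7^t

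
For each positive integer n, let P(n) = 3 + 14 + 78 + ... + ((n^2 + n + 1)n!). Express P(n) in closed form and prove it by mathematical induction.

P(n) = (n + 1)(n + 1)! - 1

We claim P(n) = (n + 1)(n + 1)! - 1 for all n ≥ 1.
Base step (n = 1): P(1) = 3, and the closed form gives 3. They agree.
Inductive step: assume the claim holds for n = m, so P(m) = (m + 1)(m + 1)! - 1.
Then P(m+1) = P(m) + ((m^2 + 3m + 3)(m + 1)!) = ((m + 1)(m + 1)! - 1) + ((m^2 + 3m + 3)(m + 1)!).
Simplifying, P(m+1) = ((m+1) + 1)((m+1) + 1)! - 1,
which is the closed form with n = m+1.
Hence, by induction on n, the claim holds for every n ≥ 1.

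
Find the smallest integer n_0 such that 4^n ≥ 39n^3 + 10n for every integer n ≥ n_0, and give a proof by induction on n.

n_0 = 7

At n = 6: 4096 < 8484, so the inequality fails and n_0 ≥ 7. We prove 4^n ≥ 39n^3 + 10n for all n ≥ 7.
Base step (n = 7): 4^n = 16384 and 39n^3 + 10n = 13447, so 16384 ≥ 13447.
Inductive step: assume the claim holds for n = r, so 4^r ≥ 39r^3 + 10r.
Then 4^(r + 1) = 4·(4^r) ≥ 4·(39r^3 + 10r).
Also, for r ≥ 7 we have 4·(39r^3 + 10r) ≥ 39(r+1)^3 + 10(r+1), since 4·(39r^3 + 10r) − (39(r+1)^3 + 10(r+1)) = 117r^3 - 117r^2 - 87r - 49, which is nonnegative for all r ≥ 7.
Combining, 4^(r + 1) ≥ 39(r+1)^3 + 10(r+1).
This completes the induction.
Hence the smallest such n_0 is 7.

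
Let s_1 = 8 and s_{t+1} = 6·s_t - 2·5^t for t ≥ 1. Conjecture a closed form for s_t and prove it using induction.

Computing the first terms: s_1 = 8, s_2 = 38, s_3 = 178. This suggests s_t = 2·5^t - 2·6^(t - 1).
Base step (t = 1): the formula gives 8 = 8 = s_1.
Inductive step: suppose the statement holds for some k ≥ 1, so s_k = 2·5^k - 2·6^(k - 1).
Then s_{k+1} = 6·s_k - 2·5^k = 6·(2·5^k - 2·6^(k - 1)) - 2·5^k = 2·5^(k + 1) - 2·6^k = 2·5^(k+1) - 2·6^((k+1) - 1),
which is the claimed formula at t = k+1.
Hence, by induction on t, the claim holds for every t ≥ 1.

s_t = 2·5^t - 2·6^(t - 1)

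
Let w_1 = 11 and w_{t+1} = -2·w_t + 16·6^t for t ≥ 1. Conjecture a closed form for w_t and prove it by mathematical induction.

w_t = -(-2)^(t - 1) + 2·6^t

Computing the first terms: w_1 = 11, w_2 = 74, w_3 = 428. This suggests w_t = -(-2)^(t - 1) + 2·6^t.
Base step (t = 1): the formula gives 11 = 11 = w_1.
Inductive step: suppose the statement holds for some r ≥ 1, so w_r = -(-2)^(r - 1) + 2·6^r.
Then w_{r+1} = -2·w_r + 16·6^r = -2·(-(-2)^(r - 1) + 2·6^r) + 16·6^r = -(-2)^r + 2·6^(r + 1) = -(-2)^((r+1) - 1) + 2·6^(r+1),
which is the claimed formula at t = r+1.
By the principle of mathematical induction, the result holds for all t ≥ 1.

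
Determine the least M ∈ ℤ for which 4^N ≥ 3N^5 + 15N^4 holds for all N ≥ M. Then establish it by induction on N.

At N = 9: 262144 < 275562, so the inequality fails and M ≥ 10. We prove 4^N ≥ 3N^5 + 15N^4 for all N ≥ 10.
Base case (N = 10): 4^N = 1048576 and 3N^5 + 15N^4 = 450000, so 1048576 ≥ 450000.
For the inductive step, assume it holds for an arbitrary j ≥ 10, so 4^j ≥ 3j^5 + 15j^4.
Then 4^(j + 1) = 4·(4^j) ≥ 4·(3j^5 + 15j^4).
Also, for j ≥ 10 we have 4·(3j^5 + 15j^4) ≥ 3(j+1)^5 + 15(j+1)^4, since 4·(3j^5 + 15j^4) − (3(j+1)^5 + 15(j+1)^4) = 9j^5 + 30j^4 - 90j^3 - 120j^2 - 75j - 18, which is nonnegative for all j ≥ 10.
Combining, 4^(j + 1) ≥ 3(j+1)^5 + 15(j+1)^4.
By the principle of mathematical induction, the result holds for all N ≥ 10.
Hence the smallest such M is 10.

M = 10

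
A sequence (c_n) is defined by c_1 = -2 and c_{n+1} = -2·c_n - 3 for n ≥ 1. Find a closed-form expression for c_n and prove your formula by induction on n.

c_n = -(-2)^(n - 1) - 1

Computing the first terms: c_1 = -2, c_2 = 1, c_3 = -5. This suggests c_n = -(-2)^(n - 1) - 1.
Base case (n = 1): the formula gives -2 = -2 = c_1.
For the inductive step, assume it holds for an arbitrary p ≥ 1, so c_p = -(-2)^(p - 1) - 1.
Then c_{p+1} = -2·c_p - 3 = -2·(-(-2)^(p - 1) - 1) - 3 = -(-2)^p - 1 = -(-2)^((p+1) - 1) - 1,
which is the claimed formula at n = p+1.
This completes the induction.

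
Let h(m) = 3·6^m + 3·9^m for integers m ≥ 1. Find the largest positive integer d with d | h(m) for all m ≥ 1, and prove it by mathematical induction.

Computing the first values: h(1) = 45 and h(2) = 351; gcd(45, 351) = 9, so d ≤ 9.
We prove 9 | 3·6^m + 3·9^m for all m ≥ 1 by induction on m.
Base step (m = 1): h(1) = 45 = 9·(5), so 9 | h(1).
Inductive step: assume the claim holds for m = i, i.e. 9 | h(i). Then
h(i+1) − 9·h(i) = (3·6^(i+1) + 3·9^(i+1)) − 9·(3·6^i + 3·9^i) = (3)·6^i·(6 − 9) = (-9)·6^i. Since 9 | h(i) by the inductive hypothesis, 9 | 9·h(i); and 9 | -9 since -9 = 9·-1. Therefore 9 | h(i+1).
By induction, the statement is established for all m ≥ 1.
Therefore the largest such d is 9.

d = 9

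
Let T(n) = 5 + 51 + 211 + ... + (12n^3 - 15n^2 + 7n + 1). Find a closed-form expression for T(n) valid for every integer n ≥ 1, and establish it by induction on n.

We claim T(n) = n(3n^3 + n^2 - n + 2) for all n ≥ 1.
Base case (n = 1): T(1) = 5, and the closed form gives 5. They agree.
Inductive step: assume the claim holds for n = p, so T(p) = p(3p^3 + p^2 - p + 2).
Then T(p+1) = T(p) + (12p^3 + 21p^2 + 13p + 5) = (p(3p^3 + p^2 - p + 2)) + (12p^3 + 21p^2 + 13p + 5).
Simplifying, T(p+1) = (p + 1)(3p^3 + 10p^2 + 10p + 5) = (p+1)(3(p+1)^3 + (p+1)^2 - (p+1) + 2),
which is the closed form with n = p+1.
Hence, by induction on n, the claim holds for every n ≥ 1.

T(n) = n(3n^3 + n^2 - n + 2)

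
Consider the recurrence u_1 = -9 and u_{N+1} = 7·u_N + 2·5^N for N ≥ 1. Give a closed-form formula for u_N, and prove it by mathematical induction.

Computing the first terms: u_1 = -9, u_2 = -53, u_3 = -321. This suggests u_N = -5^N - 4·7^(N - 1).
For the base case N = 1: the formula gives -9 = -9 = u_1.
For the inductive step, assume it holds for an arbitrary p ≥ 1, so u_p = -5^p - 4·7^(p - 1).
Then u_{p+1} = 7·u_p + 2·5^p = 7·(-5^p - 4·7^(p - 1)) + 2·5^p = -5^(p + 1) - 4·7^p = -5^(p+1) - 4·7^((p+1) - 1),
which is the claimed formula at N = p+1.
By induction, the statement is established for all N ≥ 1.

u_N = -5^N - 4·7^(N - 1)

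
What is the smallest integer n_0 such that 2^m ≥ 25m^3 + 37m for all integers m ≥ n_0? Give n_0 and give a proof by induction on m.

n_0 = 17

At m = 16: 65536 < 102992, so the inequality fails and n_0 ≥ 17. We prove 2^m ≥ 25m^3 + 37m for all m ≥ 17.
When m = 17: 2^m = 131072 and 25m^3 + 37m = 123454, so 131072 ≥ 123454.
Inductive step: assume the claim holds for m = j, so 2^j ≥ 25j^3 + 37j.
Then 2^(j + 1) = 2·(2^j) ≥ 2·(25j^3 + 37j).
Also, for j ≥ 17 we have 2·(25j^3 + 37j) ≥ 25(j+1)^3 + 37(j+1), since 2·(25j^3 + 37j) − (25(j+1)^3 + 37(j+1)) = 25j^3 - 75j^2 - 38j - 62, which is nonnegative for all j ≥ 17.
Combining, 2^(j + 1) ≥ 25(j+1)^3 + 37(j+1).
Hence, by induction on m, the claim holds for every m ≥ 17.
Hence the smallest such n_0 is 17.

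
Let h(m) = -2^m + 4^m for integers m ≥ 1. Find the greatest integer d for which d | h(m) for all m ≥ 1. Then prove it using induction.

d = 2

Computing the first values: h(1) = 2 and h(2) = 12; gcd(2, 12) = 2, so d ≤ 2.
We prove 2 | -2^m + 4^m for all m ≥ 1 by induction on m.
When m = 1: h(1) = 2 = 2·(1), so 2 | h(1).
For the inductive step, assume it holds for an arbitrary j ≥ 1, i.e. 2 | h(j). Then
4^{j+1} − 2^{j+1} = 4·4^j − 2·2^j = 4·(4^j − 2^j) + (2)·2^j. The first term is divisible by 2 by the inductive hypothesis, and the second term (2)·2^j is divisible by 2 since 2 | 2. Hence 2 | h(j+1).
By the principle of mathematical induction, the result holds for all m ≥ 1.
Therefore the largest such d is 2.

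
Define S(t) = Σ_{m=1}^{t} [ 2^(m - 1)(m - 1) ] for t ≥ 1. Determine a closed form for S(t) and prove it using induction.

We claim S(t) = 2^t(t - 2) + 2 for all t ≥ 1.
Base step (t = 1): S(1) = 0, and the closed form gives 0. They agree.
Inductive step: suppose the statement holds for some m ≥ 1, so S(m) = 2^m(m - 2) + 2.
Then S(m+1) = S(m) + (2^m·m) = (2^m(m - 2) + 2) + (2^m·m).
Simplifying, S(m+1) = 2·2^m·m - 2·2^m + 2 = 2^(m+1)((m+1) - 2) + 2,
which is the closed form with t = m+1.
Hence, by induction on t, the claim holds for every t ≥ 1.

S(t) = 2^t(t - 2) + 2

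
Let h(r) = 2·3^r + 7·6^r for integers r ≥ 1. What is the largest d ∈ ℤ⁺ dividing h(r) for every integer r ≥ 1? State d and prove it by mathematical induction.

Computing the first values: h(1) = 48 and h(2) = 270; gcd(48, 270) = 6, so d ≤ 6.
We prove 6 | 2·3^r + 7·6^r for all r ≥ 1 by induction on r.
Base step (r = 1): h(1) = 48 = 6·(8), so 6 | h(1).
Suppose the result is true for r = i, i.e. 6 | h(i). Then
h(i+1) − 6·h(i) = (2·3^(i+1) + 7·6^(i+1)) − 6·(2·3^i + 7·6^i) = (2)·3^i·(3 − 6) = (-6)·3^i. Since 6 | h(i) by the inductive hypothesis, 6 | 6·h(i); and 6 | -6 since -6 = 6·-1. Therefore 6 | h(i+1).
This completes the induction.
Therefore the largest such d is 6.

d = 6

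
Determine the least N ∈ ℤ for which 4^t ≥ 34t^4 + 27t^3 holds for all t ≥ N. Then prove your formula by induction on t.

N = 9

At t = 8: 65536 < 153088, so the inequality fails and N ≥ 9. We prove 4^t ≥ 34t^4 + 27t^3 for all t ≥ 9.
Base step (t = 9): 4^t = 262144 and 34t^4 + 27t^3 = 242757, so 262144 ≥ 242757.
Inductive step: assume the claim holds for t = m, so 4^m ≥ 34m^4 + 27m^3.
Then 4^(m + 1) = 4·(4^m) ≥ 4·(34m^4 + 27m^3).
Also, for m ≥ 9 we have 4·(34m^4 + 27m^3) ≥ 34(m+1)^4 + 27(m+1)^3, since 4·(34m^4 + 27m^3) − (34(m+1)^4 + 27(m+1)^3) = 102m^4 - 55m^3 - 285m^2 - 217m - 61, which is nonnegative for all m ≥ 9.
Combining, 4^(m + 1) ≥ 34(m+1)^4 + 27(m+1)^3.
This completes the induction.
Hence the smallest such N is 9.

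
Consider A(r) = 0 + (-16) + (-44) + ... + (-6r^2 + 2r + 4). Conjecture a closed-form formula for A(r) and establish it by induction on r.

A(r) = -2r(r - 1)(r + 2)

We claim A(r) = -2r(r - 1)(r + 2) for all r ≥ 1.
When r = 1: A(1) = 0, and the closed form gives 0. They agree.
Inductive step: suppose the statement holds for some i ≥ 1, so A(i) = 2i(-i^2 - i + 2).
Then A(i+1) = A(i) + (2i(-3i - 5)) = (2i(-i^2 - i + 2)) + (2i(-3i - 5)).
Simplifying, A(i+1) = -2i(i + 1)(i + 3) = -2(i+1)((i+1) - 1)((i+1) + 2),
which is the closed form with r = i+1.
Hence, by induction on r, the claim holds for every r ≥ 1.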